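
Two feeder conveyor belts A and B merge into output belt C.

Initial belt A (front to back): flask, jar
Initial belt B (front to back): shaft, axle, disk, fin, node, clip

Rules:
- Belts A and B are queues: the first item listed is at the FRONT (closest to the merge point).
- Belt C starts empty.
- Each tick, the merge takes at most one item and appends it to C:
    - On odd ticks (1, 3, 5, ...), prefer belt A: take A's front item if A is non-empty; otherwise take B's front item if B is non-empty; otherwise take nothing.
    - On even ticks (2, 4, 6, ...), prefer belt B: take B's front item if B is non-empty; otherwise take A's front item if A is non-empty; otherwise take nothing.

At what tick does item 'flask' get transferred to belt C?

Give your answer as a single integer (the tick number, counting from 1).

Answer: 1

Derivation:
Tick 1: prefer A, take flask from A; A=[jar] B=[shaft,axle,disk,fin,node,clip] C=[flask]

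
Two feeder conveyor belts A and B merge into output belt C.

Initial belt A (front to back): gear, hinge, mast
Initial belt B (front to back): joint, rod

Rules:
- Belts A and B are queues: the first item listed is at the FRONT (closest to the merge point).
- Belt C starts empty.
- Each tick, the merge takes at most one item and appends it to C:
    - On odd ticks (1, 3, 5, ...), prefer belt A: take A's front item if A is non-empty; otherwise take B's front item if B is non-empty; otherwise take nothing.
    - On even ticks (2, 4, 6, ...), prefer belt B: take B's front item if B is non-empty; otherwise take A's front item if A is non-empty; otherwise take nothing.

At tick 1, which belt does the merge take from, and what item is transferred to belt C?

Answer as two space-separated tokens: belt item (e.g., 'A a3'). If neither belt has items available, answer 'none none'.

Answer: A gear

Derivation:
Tick 1: prefer A, take gear from A; A=[hinge,mast] B=[joint,rod] C=[gear]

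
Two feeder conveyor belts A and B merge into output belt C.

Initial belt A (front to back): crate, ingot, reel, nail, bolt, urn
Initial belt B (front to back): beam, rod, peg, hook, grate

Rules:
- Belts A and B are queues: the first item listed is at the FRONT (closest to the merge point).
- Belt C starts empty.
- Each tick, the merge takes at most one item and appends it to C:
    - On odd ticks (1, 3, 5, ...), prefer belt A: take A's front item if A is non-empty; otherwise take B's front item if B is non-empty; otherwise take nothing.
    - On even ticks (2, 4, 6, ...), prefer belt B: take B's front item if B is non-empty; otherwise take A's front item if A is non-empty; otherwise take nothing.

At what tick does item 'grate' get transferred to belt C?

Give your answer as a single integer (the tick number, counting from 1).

Answer: 10

Derivation:
Tick 1: prefer A, take crate from A; A=[ingot,reel,nail,bolt,urn] B=[beam,rod,peg,hook,grate] C=[crate]
Tick 2: prefer B, take beam from B; A=[ingot,reel,nail,bolt,urn] B=[rod,peg,hook,grate] C=[crate,beam]
Tick 3: prefer A, take ingot from A; A=[reel,nail,bolt,urn] B=[rod,peg,hook,grate] C=[crate,beam,ingot]
Tick 4: prefer B, take rod from B; A=[reel,nail,bolt,urn] B=[peg,hook,grate] C=[crate,beam,ingot,rod]
Tick 5: prefer A, take reel from A; A=[nail,bolt,urn] B=[peg,hook,grate] C=[crate,beam,ingot,rod,reel]
Tick 6: prefer B, take peg from B; A=[nail,bolt,urn] B=[hook,grate] C=[crate,beam,ingot,rod,reel,peg]
Tick 7: prefer A, take nail from A; A=[bolt,urn] B=[hook,grate] C=[crate,beam,ingot,rod,reel,peg,nail]
Tick 8: prefer B, take hook from B; A=[bolt,urn] B=[grate] C=[crate,beam,ingot,rod,reel,peg,nail,hook]
Tick 9: prefer A, take bolt from A; A=[urn] B=[grate] C=[crate,beam,ingot,rod,reel,peg,nail,hook,bolt]
Tick 10: prefer B, take grate from B; A=[urn] B=[-] C=[crate,beam,ingot,rod,reel,peg,nail,hook,bolt,grate]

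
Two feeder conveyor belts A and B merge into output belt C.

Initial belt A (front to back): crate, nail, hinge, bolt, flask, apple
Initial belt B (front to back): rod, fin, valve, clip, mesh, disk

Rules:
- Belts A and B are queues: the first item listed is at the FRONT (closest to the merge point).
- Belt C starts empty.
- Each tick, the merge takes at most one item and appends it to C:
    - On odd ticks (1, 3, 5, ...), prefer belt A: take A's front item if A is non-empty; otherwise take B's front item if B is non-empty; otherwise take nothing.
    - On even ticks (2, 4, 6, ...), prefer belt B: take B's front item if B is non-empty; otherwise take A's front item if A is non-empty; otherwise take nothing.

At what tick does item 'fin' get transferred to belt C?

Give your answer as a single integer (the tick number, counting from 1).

Tick 1: prefer A, take crate from A; A=[nail,hinge,bolt,flask,apple] B=[rod,fin,valve,clip,mesh,disk] C=[crate]
Tick 2: prefer B, take rod from B; A=[nail,hinge,bolt,flask,apple] B=[fin,valve,clip,mesh,disk] C=[crate,rod]
Tick 3: prefer A, take nail from A; A=[hinge,bolt,flask,apple] B=[fin,valve,clip,mesh,disk] C=[crate,rod,nail]
Tick 4: prefer B, take fin from B; A=[hinge,bolt,flask,apple] B=[valve,clip,mesh,disk] C=[crate,rod,nail,fin]

Answer: 4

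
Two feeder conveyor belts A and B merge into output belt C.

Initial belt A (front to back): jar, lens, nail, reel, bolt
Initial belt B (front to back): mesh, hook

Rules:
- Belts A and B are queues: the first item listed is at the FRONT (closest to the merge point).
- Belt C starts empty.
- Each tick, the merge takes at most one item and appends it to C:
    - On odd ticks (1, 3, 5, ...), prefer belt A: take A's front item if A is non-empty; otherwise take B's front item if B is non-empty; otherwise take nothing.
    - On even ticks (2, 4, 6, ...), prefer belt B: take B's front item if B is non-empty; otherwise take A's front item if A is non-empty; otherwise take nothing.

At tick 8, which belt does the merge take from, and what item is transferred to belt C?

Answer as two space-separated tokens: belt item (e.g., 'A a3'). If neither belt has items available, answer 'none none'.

Answer: none none

Derivation:
Tick 1: prefer A, take jar from A; A=[lens,nail,reel,bolt] B=[mesh,hook] C=[jar]
Tick 2: prefer B, take mesh from B; A=[lens,nail,reel,bolt] B=[hook] C=[jar,mesh]
Tick 3: prefer A, take lens from A; A=[nail,reel,bolt] B=[hook] C=[jar,mesh,lens]
Tick 4: prefer B, take hook from B; A=[nail,reel,bolt] B=[-] C=[jar,mesh,lens,hook]
Tick 5: prefer A, take nail from A; A=[reel,bolt] B=[-] C=[jar,mesh,lens,hook,nail]
Tick 6: prefer B, take reel from A; A=[bolt] B=[-] C=[jar,mesh,lens,hook,nail,reel]
Tick 7: prefer A, take bolt from A; A=[-] B=[-] C=[jar,mesh,lens,hook,nail,reel,bolt]
Tick 8: prefer B, both empty, nothing taken; A=[-] B=[-] C=[jar,mesh,lens,hook,nail,reel,bolt]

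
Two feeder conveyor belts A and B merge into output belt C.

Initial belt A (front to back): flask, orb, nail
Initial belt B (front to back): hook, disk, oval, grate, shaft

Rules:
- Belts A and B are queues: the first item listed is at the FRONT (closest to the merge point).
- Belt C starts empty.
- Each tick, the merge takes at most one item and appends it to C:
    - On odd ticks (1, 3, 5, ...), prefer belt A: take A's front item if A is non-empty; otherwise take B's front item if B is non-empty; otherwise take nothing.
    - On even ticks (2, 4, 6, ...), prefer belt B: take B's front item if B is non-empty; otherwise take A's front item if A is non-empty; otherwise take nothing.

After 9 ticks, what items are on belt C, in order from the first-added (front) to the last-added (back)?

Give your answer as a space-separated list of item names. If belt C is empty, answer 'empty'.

Answer: flask hook orb disk nail oval grate shaft

Derivation:
Tick 1: prefer A, take flask from A; A=[orb,nail] B=[hook,disk,oval,grate,shaft] C=[flask]
Tick 2: prefer B, take hook from B; A=[orb,nail] B=[disk,oval,grate,shaft] C=[flask,hook]
Tick 3: prefer A, take orb from A; A=[nail] B=[disk,oval,grate,shaft] C=[flask,hook,orb]
Tick 4: prefer B, take disk from B; A=[nail] B=[oval,grate,shaft] C=[flask,hook,orb,disk]
Tick 5: prefer A, take nail from A; A=[-] B=[oval,grate,shaft] C=[flask,hook,orb,disk,nail]
Tick 6: prefer B, take oval from B; A=[-] B=[grate,shaft] C=[flask,hook,orb,disk,nail,oval]
Tick 7: prefer A, take grate from B; A=[-] B=[shaft] C=[flask,hook,orb,disk,nail,oval,grate]
Tick 8: prefer B, take shaft from B; A=[-] B=[-] C=[flask,hook,orb,disk,nail,oval,grate,shaft]
Tick 9: prefer A, both empty, nothing taken; A=[-] B=[-] C=[flask,hook,orb,disk,nail,oval,grate,shaft]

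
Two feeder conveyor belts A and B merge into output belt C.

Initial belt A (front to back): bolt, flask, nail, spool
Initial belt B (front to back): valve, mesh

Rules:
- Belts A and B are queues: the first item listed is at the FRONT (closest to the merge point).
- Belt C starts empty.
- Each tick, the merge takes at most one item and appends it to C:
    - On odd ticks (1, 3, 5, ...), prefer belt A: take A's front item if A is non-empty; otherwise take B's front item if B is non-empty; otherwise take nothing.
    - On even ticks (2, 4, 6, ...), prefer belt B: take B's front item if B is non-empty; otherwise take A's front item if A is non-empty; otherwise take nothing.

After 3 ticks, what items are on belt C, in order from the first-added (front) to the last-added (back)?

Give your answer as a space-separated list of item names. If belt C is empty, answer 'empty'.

Tick 1: prefer A, take bolt from A; A=[flask,nail,spool] B=[valve,mesh] C=[bolt]
Tick 2: prefer B, take valve from B; A=[flask,nail,spool] B=[mesh] C=[bolt,valve]
Tick 3: prefer A, take flask from A; A=[nail,spool] B=[mesh] C=[bolt,valve,flask]

Answer: bolt valve flask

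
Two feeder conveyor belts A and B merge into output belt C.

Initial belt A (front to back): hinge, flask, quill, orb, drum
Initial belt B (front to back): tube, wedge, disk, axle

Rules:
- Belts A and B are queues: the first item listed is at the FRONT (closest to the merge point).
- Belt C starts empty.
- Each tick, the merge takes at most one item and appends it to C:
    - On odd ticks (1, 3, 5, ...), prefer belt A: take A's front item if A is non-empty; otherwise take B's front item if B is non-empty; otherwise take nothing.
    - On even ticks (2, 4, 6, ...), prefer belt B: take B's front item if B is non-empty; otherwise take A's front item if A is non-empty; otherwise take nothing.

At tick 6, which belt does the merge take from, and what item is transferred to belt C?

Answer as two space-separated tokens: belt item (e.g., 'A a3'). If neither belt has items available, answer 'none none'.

Tick 1: prefer A, take hinge from A; A=[flask,quill,orb,drum] B=[tube,wedge,disk,axle] C=[hinge]
Tick 2: prefer B, take tube from B; A=[flask,quill,orb,drum] B=[wedge,disk,axle] C=[hinge,tube]
Tick 3: prefer A, take flask from A; A=[quill,orb,drum] B=[wedge,disk,axle] C=[hinge,tube,flask]
Tick 4: prefer B, take wedge from B; A=[quill,orb,drum] B=[disk,axle] C=[hinge,tube,flask,wedge]
Tick 5: prefer A, take quill from A; A=[orb,drum] B=[disk,axle] C=[hinge,tube,flask,wedge,quill]
Tick 6: prefer B, take disk from B; A=[orb,drum] B=[axle] C=[hinge,tube,flask,wedge,quill,disk]

Answer: B disk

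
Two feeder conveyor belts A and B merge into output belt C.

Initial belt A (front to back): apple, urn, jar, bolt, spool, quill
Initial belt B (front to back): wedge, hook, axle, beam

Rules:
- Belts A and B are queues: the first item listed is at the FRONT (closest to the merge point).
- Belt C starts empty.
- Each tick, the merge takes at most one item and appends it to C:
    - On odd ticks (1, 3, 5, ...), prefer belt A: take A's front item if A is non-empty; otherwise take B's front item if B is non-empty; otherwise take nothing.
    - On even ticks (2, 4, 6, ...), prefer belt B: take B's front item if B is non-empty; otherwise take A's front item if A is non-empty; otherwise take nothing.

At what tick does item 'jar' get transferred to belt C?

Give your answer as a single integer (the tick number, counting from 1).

Tick 1: prefer A, take apple from A; A=[urn,jar,bolt,spool,quill] B=[wedge,hook,axle,beam] C=[apple]
Tick 2: prefer B, take wedge from B; A=[urn,jar,bolt,spool,quill] B=[hook,axle,beam] C=[apple,wedge]
Tick 3: prefer A, take urn from A; A=[jar,bolt,spool,quill] B=[hook,axle,beam] C=[apple,wedge,urn]
Tick 4: prefer B, take hook from B; A=[jar,bolt,spool,quill] B=[axle,beam] C=[apple,wedge,urn,hook]
Tick 5: prefer A, take jar from A; A=[bolt,spool,quill] B=[axle,beam] C=[apple,wedge,urn,hook,jar]

Answer: 5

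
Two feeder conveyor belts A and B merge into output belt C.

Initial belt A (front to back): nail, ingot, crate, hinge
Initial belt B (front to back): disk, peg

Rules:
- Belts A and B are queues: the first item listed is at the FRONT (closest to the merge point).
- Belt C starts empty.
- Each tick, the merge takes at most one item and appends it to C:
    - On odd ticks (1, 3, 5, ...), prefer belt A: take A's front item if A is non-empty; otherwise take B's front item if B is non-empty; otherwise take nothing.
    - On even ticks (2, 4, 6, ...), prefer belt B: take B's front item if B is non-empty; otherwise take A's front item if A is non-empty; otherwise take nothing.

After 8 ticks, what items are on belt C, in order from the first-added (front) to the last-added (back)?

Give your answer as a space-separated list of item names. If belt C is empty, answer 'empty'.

Answer: nail disk ingot peg crate hinge

Derivation:
Tick 1: prefer A, take nail from A; A=[ingot,crate,hinge] B=[disk,peg] C=[nail]
Tick 2: prefer B, take disk from B; A=[ingot,crate,hinge] B=[peg] C=[nail,disk]
Tick 3: prefer A, take ingot from A; A=[crate,hinge] B=[peg] C=[nail,disk,ingot]
Tick 4: prefer B, take peg from B; A=[crate,hinge] B=[-] C=[nail,disk,ingot,peg]
Tick 5: prefer A, take crate from A; A=[hinge] B=[-] C=[nail,disk,ingot,peg,crate]
Tick 6: prefer B, take hinge from A; A=[-] B=[-] C=[nail,disk,ingot,peg,crate,hinge]
Tick 7: prefer A, both empty, nothing taken; A=[-] B=[-] C=[nail,disk,ingot,peg,crate,hinge]
Tick 8: prefer B, both empty, nothing taken; A=[-] B=[-] C=[nail,disk,ingot,peg,crate,hinge]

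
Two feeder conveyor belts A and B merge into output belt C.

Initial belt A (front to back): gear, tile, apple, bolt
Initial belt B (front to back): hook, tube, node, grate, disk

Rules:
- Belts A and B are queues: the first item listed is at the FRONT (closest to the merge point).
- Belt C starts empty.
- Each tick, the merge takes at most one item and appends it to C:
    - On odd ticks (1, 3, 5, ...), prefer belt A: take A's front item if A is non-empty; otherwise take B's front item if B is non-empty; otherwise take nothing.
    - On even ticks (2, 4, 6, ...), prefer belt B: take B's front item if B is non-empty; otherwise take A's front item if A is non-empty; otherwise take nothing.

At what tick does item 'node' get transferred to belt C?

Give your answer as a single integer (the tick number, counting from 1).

Tick 1: prefer A, take gear from A; A=[tile,apple,bolt] B=[hook,tube,node,grate,disk] C=[gear]
Tick 2: prefer B, take hook from B; A=[tile,apple,bolt] B=[tube,node,grate,disk] C=[gear,hook]
Tick 3: prefer A, take tile from A; A=[apple,bolt] B=[tube,node,grate,disk] C=[gear,hook,tile]
Tick 4: prefer B, take tube from B; A=[apple,bolt] B=[node,grate,disk] C=[gear,hook,tile,tube]
Tick 5: prefer A, take apple from A; A=[bolt] B=[node,grate,disk] C=[gear,hook,tile,tube,apple]
Tick 6: prefer B, take node from B; A=[bolt] B=[grate,disk] C=[gear,hook,tile,tube,apple,node]

Answer: 6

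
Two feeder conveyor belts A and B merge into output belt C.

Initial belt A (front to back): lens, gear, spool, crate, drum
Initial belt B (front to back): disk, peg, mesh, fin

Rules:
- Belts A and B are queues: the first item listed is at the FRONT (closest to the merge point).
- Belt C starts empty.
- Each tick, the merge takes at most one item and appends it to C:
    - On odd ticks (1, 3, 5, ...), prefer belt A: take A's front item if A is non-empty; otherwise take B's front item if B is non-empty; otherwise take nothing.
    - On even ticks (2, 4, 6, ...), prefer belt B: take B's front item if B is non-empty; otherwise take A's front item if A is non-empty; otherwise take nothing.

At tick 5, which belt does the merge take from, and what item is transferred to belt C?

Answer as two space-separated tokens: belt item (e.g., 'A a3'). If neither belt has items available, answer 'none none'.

Answer: A spool

Derivation:
Tick 1: prefer A, take lens from A; A=[gear,spool,crate,drum] B=[disk,peg,mesh,fin] C=[lens]
Tick 2: prefer B, take disk from B; A=[gear,spool,crate,drum] B=[peg,mesh,fin] C=[lens,disk]
Tick 3: prefer A, take gear from A; A=[spool,crate,drum] B=[peg,mesh,fin] C=[lens,disk,gear]
Tick 4: prefer B, take peg from B; A=[spool,crate,drum] B=[mesh,fin] C=[lens,disk,gear,peg]
Tick 5: prefer A, take spool from A; A=[crate,drum] B=[mesh,fin] C=[lens,disk,gear,peg,spool]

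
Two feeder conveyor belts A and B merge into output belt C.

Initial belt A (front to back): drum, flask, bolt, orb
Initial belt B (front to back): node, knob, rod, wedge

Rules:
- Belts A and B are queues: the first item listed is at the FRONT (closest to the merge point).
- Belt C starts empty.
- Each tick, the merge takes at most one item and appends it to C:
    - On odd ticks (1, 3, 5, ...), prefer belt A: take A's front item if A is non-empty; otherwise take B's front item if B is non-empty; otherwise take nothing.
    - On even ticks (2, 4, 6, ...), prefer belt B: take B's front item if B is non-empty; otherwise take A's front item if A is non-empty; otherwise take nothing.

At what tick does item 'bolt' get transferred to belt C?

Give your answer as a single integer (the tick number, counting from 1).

Answer: 5

Derivation:
Tick 1: prefer A, take drum from A; A=[flask,bolt,orb] B=[node,knob,rod,wedge] C=[drum]
Tick 2: prefer B, take node from B; A=[flask,bolt,orb] B=[knob,rod,wedge] C=[drum,node]
Tick 3: prefer A, take flask from A; A=[bolt,orb] B=[knob,rod,wedge] C=[drum,node,flask]
Tick 4: prefer B, take knob from B; A=[bolt,orb] B=[rod,wedge] C=[drum,node,flask,knob]
Tick 5: prefer A, take bolt from A; A=[orb] B=[rod,wedge] C=[drum,node,flask,knob,bolt]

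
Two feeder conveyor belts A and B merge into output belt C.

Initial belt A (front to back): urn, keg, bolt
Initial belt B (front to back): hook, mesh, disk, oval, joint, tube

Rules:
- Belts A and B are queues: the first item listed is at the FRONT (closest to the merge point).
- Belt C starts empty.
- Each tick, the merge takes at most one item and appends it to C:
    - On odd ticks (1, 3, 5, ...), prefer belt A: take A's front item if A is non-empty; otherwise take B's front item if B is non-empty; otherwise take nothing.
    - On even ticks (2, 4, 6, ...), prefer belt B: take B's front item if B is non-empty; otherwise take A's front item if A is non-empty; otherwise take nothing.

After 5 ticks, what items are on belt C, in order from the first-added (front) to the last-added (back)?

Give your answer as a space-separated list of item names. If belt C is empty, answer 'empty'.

Answer: urn hook keg mesh bolt

Derivation:
Tick 1: prefer A, take urn from A; A=[keg,bolt] B=[hook,mesh,disk,oval,joint,tube] C=[urn]
Tick 2: prefer B, take hook from B; A=[keg,bolt] B=[mesh,disk,oval,joint,tube] C=[urn,hook]
Tick 3: prefer A, take keg from A; A=[bolt] B=[mesh,disk,oval,joint,tube] C=[urn,hook,keg]
Tick 4: prefer B, take mesh from B; A=[bolt] B=[disk,oval,joint,tube] C=[urn,hook,keg,mesh]
Tick 5: prefer A, take bolt from A; A=[-] B=[disk,oval,joint,tube] C=[urn,hook,keg,mesh,bolt]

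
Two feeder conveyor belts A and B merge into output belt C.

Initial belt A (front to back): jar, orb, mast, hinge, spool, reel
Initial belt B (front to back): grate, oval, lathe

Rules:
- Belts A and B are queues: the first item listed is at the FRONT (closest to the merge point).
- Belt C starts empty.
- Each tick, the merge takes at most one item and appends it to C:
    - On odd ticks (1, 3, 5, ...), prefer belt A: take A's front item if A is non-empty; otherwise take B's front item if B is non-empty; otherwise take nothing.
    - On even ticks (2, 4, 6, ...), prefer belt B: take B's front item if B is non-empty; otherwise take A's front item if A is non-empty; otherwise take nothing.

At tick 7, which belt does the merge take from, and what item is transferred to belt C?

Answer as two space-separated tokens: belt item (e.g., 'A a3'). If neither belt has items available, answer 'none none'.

Tick 1: prefer A, take jar from A; A=[orb,mast,hinge,spool,reel] B=[grate,oval,lathe] C=[jar]
Tick 2: prefer B, take grate from B; A=[orb,mast,hinge,spool,reel] B=[oval,lathe] C=[jar,grate]
Tick 3: prefer A, take orb from A; A=[mast,hinge,spool,reel] B=[oval,lathe] C=[jar,grate,orb]
Tick 4: prefer B, take oval from B; A=[mast,hinge,spool,reel] B=[lathe] C=[jar,grate,orb,oval]
Tick 5: prefer A, take mast from A; A=[hinge,spool,reel] B=[lathe] C=[jar,grate,orb,oval,mast]
Tick 6: prefer B, take lathe from B; A=[hinge,spool,reel] B=[-] C=[jar,grate,orb,oval,mast,lathe]
Tick 7: prefer A, take hinge from A; A=[spool,reel] B=[-] C=[jar,grate,orb,oval,mast,lathe,hinge]

Answer: A hinge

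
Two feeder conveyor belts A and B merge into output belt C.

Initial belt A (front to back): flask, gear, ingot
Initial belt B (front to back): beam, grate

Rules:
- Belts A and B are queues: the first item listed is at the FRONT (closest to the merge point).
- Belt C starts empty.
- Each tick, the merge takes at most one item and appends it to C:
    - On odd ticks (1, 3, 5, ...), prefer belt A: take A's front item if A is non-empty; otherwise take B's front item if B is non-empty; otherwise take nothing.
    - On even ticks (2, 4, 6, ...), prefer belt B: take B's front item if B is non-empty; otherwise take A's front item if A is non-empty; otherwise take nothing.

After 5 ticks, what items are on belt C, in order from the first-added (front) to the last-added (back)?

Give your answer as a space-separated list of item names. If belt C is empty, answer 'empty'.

Answer: flask beam gear grate ingot

Derivation:
Tick 1: prefer A, take flask from A; A=[gear,ingot] B=[beam,grate] C=[flask]
Tick 2: prefer B, take beam from B; A=[gear,ingot] B=[grate] C=[flask,beam]
Tick 3: prefer A, take gear from A; A=[ingot] B=[grate] C=[flask,beam,gear]
Tick 4: prefer B, take grate from B; A=[ingot] B=[-] C=[flask,beam,gear,grate]
Tick 5: prefer A, take ingot from A; A=[-] B=[-] C=[flask,beam,gear,grate,ingot]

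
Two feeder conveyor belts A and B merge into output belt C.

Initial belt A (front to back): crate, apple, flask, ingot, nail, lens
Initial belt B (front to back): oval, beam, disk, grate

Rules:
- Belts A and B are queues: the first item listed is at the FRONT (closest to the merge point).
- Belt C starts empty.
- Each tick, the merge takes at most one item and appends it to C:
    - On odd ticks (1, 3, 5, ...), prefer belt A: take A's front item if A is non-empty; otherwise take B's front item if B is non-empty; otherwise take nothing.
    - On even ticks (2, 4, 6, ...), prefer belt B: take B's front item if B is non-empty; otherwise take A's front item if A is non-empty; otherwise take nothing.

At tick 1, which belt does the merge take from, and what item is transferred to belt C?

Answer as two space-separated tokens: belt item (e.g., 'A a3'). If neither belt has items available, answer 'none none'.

Answer: A crate

Derivation:
Tick 1: prefer A, take crate from A; A=[apple,flask,ingot,nail,lens] B=[oval,beam,disk,grate] C=[crate]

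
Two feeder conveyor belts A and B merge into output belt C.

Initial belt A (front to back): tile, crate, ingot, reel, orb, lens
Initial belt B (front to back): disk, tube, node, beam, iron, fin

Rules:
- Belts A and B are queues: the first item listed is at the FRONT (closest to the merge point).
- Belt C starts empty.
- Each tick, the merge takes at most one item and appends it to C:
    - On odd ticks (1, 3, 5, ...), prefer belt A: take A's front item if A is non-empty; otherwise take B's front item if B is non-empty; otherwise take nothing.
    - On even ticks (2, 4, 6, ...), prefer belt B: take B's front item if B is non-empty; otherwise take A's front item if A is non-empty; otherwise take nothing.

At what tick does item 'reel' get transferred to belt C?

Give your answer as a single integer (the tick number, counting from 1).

Answer: 7

Derivation:
Tick 1: prefer A, take tile from A; A=[crate,ingot,reel,orb,lens] B=[disk,tube,node,beam,iron,fin] C=[tile]
Tick 2: prefer B, take disk from B; A=[crate,ingot,reel,orb,lens] B=[tube,node,beam,iron,fin] C=[tile,disk]
Tick 3: prefer A, take crate from A; A=[ingot,reel,orb,lens] B=[tube,node,beam,iron,fin] C=[tile,disk,crate]
Tick 4: prefer B, take tube from B; A=[ingot,reel,orb,lens] B=[node,beam,iron,fin] C=[tile,disk,crate,tube]
Tick 5: prefer A, take ingot from A; A=[reel,orb,lens] B=[node,beam,iron,fin] C=[tile,disk,crate,tube,ingot]
Tick 6: prefer B, take node from B; A=[reel,orb,lens] B=[beam,iron,fin] C=[tile,disk,crate,tube,ingot,node]
Tick 7: prefer A, take reel from A; A=[orb,lens] B=[beam,iron,fin] C=[tile,disk,crate,tube,ingot,node,reel]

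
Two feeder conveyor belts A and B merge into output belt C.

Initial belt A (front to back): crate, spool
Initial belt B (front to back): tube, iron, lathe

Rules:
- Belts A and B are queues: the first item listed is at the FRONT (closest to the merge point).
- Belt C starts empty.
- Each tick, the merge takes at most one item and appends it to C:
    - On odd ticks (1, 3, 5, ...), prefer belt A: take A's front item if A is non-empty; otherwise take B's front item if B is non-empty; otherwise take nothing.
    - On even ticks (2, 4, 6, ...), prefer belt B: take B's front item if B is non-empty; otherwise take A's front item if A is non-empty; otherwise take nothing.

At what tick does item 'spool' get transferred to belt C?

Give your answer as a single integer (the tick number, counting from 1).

Answer: 3

Derivation:
Tick 1: prefer A, take crate from A; A=[spool] B=[tube,iron,lathe] C=[crate]
Tick 2: prefer B, take tube from B; A=[spool] B=[iron,lathe] C=[crate,tube]
Tick 3: prefer A, take spool from A; A=[-] B=[iron,lathe] C=[crate,tube,spool]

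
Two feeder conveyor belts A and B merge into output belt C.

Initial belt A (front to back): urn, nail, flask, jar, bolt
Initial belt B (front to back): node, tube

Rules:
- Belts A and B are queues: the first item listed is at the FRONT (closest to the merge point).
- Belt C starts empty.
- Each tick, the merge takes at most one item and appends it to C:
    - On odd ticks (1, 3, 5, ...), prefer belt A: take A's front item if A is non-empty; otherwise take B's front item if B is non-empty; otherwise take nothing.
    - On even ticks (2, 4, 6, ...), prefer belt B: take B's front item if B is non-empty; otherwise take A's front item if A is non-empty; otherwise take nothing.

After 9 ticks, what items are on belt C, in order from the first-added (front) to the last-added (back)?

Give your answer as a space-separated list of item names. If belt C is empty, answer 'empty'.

Answer: urn node nail tube flask jar bolt

Derivation:
Tick 1: prefer A, take urn from A; A=[nail,flask,jar,bolt] B=[node,tube] C=[urn]
Tick 2: prefer B, take node from B; A=[nail,flask,jar,bolt] B=[tube] C=[urn,node]
Tick 3: prefer A, take nail from A; A=[flask,jar,bolt] B=[tube] C=[urn,node,nail]
Tick 4: prefer B, take tube from B; A=[flask,jar,bolt] B=[-] C=[urn,node,nail,tube]
Tick 5: prefer A, take flask from A; A=[jar,bolt] B=[-] C=[urn,node,nail,tube,flask]
Tick 6: prefer B, take jar from A; A=[bolt] B=[-] C=[urn,node,nail,tube,flask,jar]
Tick 7: prefer A, take bolt from A; A=[-] B=[-] C=[urn,node,nail,tube,flask,jar,bolt]
Tick 8: prefer B, both empty, nothing taken; A=[-] B=[-] C=[urn,node,nail,tube,flask,jar,bolt]
Tick 9: prefer A, both empty, nothing taken; A=[-] B=[-] C=[urn,node,nail,tube,flask,jar,bolt]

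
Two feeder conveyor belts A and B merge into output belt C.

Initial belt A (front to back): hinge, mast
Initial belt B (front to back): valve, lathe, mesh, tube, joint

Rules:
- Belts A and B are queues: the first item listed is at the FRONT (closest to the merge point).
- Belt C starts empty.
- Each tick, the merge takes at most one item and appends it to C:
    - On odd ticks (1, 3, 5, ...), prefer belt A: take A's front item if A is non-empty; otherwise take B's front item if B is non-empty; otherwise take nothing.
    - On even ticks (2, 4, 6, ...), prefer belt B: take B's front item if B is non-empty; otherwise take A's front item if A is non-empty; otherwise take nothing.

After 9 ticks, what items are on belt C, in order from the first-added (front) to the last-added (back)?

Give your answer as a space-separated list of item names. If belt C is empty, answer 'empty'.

Answer: hinge valve mast lathe mesh tube joint

Derivation:
Tick 1: prefer A, take hinge from A; A=[mast] B=[valve,lathe,mesh,tube,joint] C=[hinge]
Tick 2: prefer B, take valve from B; A=[mast] B=[lathe,mesh,tube,joint] C=[hinge,valve]
Tick 3: prefer A, take mast from A; A=[-] B=[lathe,mesh,tube,joint] C=[hinge,valve,mast]
Tick 4: prefer B, take lathe from B; A=[-] B=[mesh,tube,joint] C=[hinge,valve,mast,lathe]
Tick 5: prefer A, take mesh from B; A=[-] B=[tube,joint] C=[hinge,valve,mast,lathe,mesh]
Tick 6: prefer B, take tube from B; A=[-] B=[joint] C=[hinge,valve,mast,lathe,mesh,tube]
Tick 7: prefer A, take joint from B; A=[-] B=[-] C=[hinge,valve,mast,lathe,mesh,tube,joint]
Tick 8: prefer B, both empty, nothing taken; A=[-] B=[-] C=[hinge,valve,mast,lathe,mesh,tube,joint]
Tick 9: prefer A, both empty, nothing taken; A=[-] B=[-] C=[hinge,valve,mast,lathe,mesh,tube,joint]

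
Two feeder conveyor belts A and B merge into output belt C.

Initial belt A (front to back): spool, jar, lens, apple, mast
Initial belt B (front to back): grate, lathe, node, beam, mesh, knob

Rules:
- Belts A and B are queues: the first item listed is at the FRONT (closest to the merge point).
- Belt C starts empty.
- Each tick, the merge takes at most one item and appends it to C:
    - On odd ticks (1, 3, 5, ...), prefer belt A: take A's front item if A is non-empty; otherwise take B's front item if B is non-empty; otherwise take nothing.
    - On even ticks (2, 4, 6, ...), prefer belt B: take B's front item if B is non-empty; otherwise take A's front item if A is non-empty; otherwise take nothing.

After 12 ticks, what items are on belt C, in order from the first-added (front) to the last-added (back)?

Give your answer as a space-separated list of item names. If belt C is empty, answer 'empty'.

Tick 1: prefer A, take spool from A; A=[jar,lens,apple,mast] B=[grate,lathe,node,beam,mesh,knob] C=[spool]
Tick 2: prefer B, take grate from B; A=[jar,lens,apple,mast] B=[lathe,node,beam,mesh,knob] C=[spool,grate]
Tick 3: prefer A, take jar from A; A=[lens,apple,mast] B=[lathe,node,beam,mesh,knob] C=[spool,grate,jar]
Tick 4: prefer B, take lathe from B; A=[lens,apple,mast] B=[node,beam,mesh,knob] C=[spool,grate,jar,lathe]
Tick 5: prefer A, take lens from A; A=[apple,mast] B=[node,beam,mesh,knob] C=[spool,grate,jar,lathe,lens]
Tick 6: prefer B, take node from B; A=[apple,mast] B=[beam,mesh,knob] C=[spool,grate,jar,lathe,lens,node]
Tick 7: prefer A, take apple from A; A=[mast] B=[beam,mesh,knob] C=[spool,grate,jar,lathe,lens,node,apple]
Tick 8: prefer B, take beam from B; A=[mast] B=[mesh,knob] C=[spool,grate,jar,lathe,lens,node,apple,beam]
Tick 9: prefer A, take mast from A; A=[-] B=[mesh,knob] C=[spool,grate,jar,lathe,lens,node,apple,beam,mast]
Tick 10: prefer B, take mesh from B; A=[-] B=[knob] C=[spool,grate,jar,lathe,lens,node,apple,beam,mast,mesh]
Tick 11: prefer A, take knob from B; A=[-] B=[-] C=[spool,grate,jar,lathe,lens,node,apple,beam,mast,mesh,knob]
Tick 12: prefer B, both empty, nothing taken; A=[-] B=[-] C=[spool,grate,jar,lathe,lens,node,apple,beam,mast,mesh,knob]

Answer: spool grate jar lathe lens node apple beam mast mesh knob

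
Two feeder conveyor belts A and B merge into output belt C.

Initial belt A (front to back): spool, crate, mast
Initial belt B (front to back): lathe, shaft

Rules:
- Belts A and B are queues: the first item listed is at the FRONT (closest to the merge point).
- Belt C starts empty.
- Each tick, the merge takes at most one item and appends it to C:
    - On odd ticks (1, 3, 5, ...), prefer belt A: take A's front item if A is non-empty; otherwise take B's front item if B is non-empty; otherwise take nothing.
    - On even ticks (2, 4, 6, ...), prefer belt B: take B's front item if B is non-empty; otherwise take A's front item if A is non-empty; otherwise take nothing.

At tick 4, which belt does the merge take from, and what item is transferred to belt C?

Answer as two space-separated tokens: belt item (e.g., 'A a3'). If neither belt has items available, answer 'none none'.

Tick 1: prefer A, take spool from A; A=[crate,mast] B=[lathe,shaft] C=[spool]
Tick 2: prefer B, take lathe from B; A=[crate,mast] B=[shaft] C=[spool,lathe]
Tick 3: prefer A, take crate from A; A=[mast] B=[shaft] C=[spool,lathe,crate]
Tick 4: prefer B, take shaft from B; A=[mast] B=[-] C=[spool,lathe,crate,shaft]

Answer: B shaft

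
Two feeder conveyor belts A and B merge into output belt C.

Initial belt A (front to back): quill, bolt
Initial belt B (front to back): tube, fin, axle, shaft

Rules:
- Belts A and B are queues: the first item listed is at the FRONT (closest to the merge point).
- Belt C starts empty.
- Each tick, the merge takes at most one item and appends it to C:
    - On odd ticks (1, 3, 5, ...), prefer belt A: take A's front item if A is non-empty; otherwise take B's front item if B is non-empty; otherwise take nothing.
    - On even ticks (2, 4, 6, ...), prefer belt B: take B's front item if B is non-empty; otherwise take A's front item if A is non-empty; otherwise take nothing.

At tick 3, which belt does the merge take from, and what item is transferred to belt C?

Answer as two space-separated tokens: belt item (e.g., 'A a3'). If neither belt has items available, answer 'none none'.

Answer: A bolt

Derivation:
Tick 1: prefer A, take quill from A; A=[bolt] B=[tube,fin,axle,shaft] C=[quill]
Tick 2: prefer B, take tube from B; A=[bolt] B=[fin,axle,shaft] C=[quill,tube]
Tick 3: prefer A, take bolt from A; A=[-] B=[fin,axle,shaft] C=[quill,tube,bolt]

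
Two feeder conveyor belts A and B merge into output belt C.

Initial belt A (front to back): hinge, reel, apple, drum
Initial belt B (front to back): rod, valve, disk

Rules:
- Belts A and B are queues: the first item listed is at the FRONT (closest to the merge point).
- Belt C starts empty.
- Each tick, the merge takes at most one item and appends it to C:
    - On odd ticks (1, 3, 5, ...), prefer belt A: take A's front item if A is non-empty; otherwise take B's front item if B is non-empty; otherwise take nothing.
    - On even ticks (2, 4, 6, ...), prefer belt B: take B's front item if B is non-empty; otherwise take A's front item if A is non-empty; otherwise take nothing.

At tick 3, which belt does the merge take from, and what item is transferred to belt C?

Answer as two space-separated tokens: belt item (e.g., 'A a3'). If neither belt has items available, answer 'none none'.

Answer: A reel

Derivation:
Tick 1: prefer A, take hinge from A; A=[reel,apple,drum] B=[rod,valve,disk] C=[hinge]
Tick 2: prefer B, take rod from B; A=[reel,apple,drum] B=[valve,disk] C=[hinge,rod]
Tick 3: prefer A, take reel from A; A=[apple,drum] B=[valve,disk] C=[hinge,rod,reel]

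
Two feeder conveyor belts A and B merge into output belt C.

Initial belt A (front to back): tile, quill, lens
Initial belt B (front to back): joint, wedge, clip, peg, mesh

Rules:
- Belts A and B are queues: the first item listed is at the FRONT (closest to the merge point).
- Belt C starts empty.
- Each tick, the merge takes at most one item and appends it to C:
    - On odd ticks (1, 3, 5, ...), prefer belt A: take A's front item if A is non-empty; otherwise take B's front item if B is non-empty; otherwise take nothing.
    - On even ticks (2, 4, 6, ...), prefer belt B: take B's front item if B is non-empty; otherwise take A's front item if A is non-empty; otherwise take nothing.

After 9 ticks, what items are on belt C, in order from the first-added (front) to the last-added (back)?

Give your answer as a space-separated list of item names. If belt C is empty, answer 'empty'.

Tick 1: prefer A, take tile from A; A=[quill,lens] B=[joint,wedge,clip,peg,mesh] C=[tile]
Tick 2: prefer B, take joint from B; A=[quill,lens] B=[wedge,clip,peg,mesh] C=[tile,joint]
Tick 3: prefer A, take quill from A; A=[lens] B=[wedge,clip,peg,mesh] C=[tile,joint,quill]
Tick 4: prefer B, take wedge from B; A=[lens] B=[clip,peg,mesh] C=[tile,joint,quill,wedge]
Tick 5: prefer A, take lens from A; A=[-] B=[clip,peg,mesh] C=[tile,joint,quill,wedge,lens]
Tick 6: prefer B, take clip from B; A=[-] B=[peg,mesh] C=[tile,joint,quill,wedge,lens,clip]
Tick 7: prefer A, take peg from B; A=[-] B=[mesh] C=[tile,joint,quill,wedge,lens,clip,peg]
Tick 8: prefer B, take mesh from B; A=[-] B=[-] C=[tile,joint,quill,wedge,lens,clip,peg,mesh]
Tick 9: prefer A, both empty, nothing taken; A=[-] B=[-] C=[tile,joint,quill,wedge,lens,clip,peg,mesh]

Answer: tile joint quill wedge lens clip peg mesh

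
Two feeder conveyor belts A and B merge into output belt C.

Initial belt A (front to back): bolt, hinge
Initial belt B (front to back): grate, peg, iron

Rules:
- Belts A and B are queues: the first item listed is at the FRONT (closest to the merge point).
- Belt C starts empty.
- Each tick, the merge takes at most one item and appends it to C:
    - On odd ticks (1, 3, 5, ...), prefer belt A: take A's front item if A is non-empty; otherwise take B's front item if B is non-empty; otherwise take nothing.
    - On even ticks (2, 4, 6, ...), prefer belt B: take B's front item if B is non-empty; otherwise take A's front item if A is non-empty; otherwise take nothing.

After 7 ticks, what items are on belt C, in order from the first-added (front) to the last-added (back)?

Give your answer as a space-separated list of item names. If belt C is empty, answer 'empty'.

Tick 1: prefer A, take bolt from A; A=[hinge] B=[grate,peg,iron] C=[bolt]
Tick 2: prefer B, take grate from B; A=[hinge] B=[peg,iron] C=[bolt,grate]
Tick 3: prefer A, take hinge from A; A=[-] B=[peg,iron] C=[bolt,grate,hinge]
Tick 4: prefer B, take peg from B; A=[-] B=[iron] C=[bolt,grate,hinge,peg]
Tick 5: prefer A, take iron from B; A=[-] B=[-] C=[bolt,grate,hinge,peg,iron]
Tick 6: prefer B, both empty, nothing taken; A=[-] B=[-] C=[bolt,grate,hinge,peg,iron]
Tick 7: prefer A, both empty, nothing taken; A=[-] B=[-] C=[bolt,grate,hinge,peg,iron]

Answer: bolt grate hinge peg iron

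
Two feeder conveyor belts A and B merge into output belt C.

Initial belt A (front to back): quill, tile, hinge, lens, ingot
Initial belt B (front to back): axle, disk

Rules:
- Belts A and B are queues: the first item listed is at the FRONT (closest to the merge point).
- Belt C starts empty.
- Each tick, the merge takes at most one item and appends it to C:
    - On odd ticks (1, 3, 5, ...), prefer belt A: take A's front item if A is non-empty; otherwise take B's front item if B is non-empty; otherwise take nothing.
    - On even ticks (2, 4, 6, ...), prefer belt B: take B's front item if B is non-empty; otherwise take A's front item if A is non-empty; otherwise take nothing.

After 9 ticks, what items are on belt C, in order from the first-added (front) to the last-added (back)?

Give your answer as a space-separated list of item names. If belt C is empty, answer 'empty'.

Answer: quill axle tile disk hinge lens ingot

Derivation:
Tick 1: prefer A, take quill from A; A=[tile,hinge,lens,ingot] B=[axle,disk] C=[quill]
Tick 2: prefer B, take axle from B; A=[tile,hinge,lens,ingot] B=[disk] C=[quill,axle]
Tick 3: prefer A, take tile from A; A=[hinge,lens,ingot] B=[disk] C=[quill,axle,tile]
Tick 4: prefer B, take disk from B; A=[hinge,lens,ingot] B=[-] C=[quill,axle,tile,disk]
Tick 5: prefer A, take hinge from A; A=[lens,ingot] B=[-] C=[quill,axle,tile,disk,hinge]
Tick 6: prefer B, take lens from A; A=[ingot] B=[-] C=[quill,axle,tile,disk,hinge,lens]
Tick 7: prefer A, take ingot from A; A=[-] B=[-] C=[quill,axle,tile,disk,hinge,lens,ingot]
Tick 8: prefer B, both empty, nothing taken; A=[-] B=[-] C=[quill,axle,tile,disk,hinge,lens,ingot]
Tick 9: prefer A, both empty, nothing taken; A=[-] B=[-] C=[quill,axle,tile,disk,hinge,lens,ingot]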